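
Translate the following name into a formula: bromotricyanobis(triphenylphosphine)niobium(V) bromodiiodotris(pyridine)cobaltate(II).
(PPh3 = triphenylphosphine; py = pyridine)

Cation [Nb…]: ligand charges -4, Nb(V) ⇒ ion charge 1+.
Anion [Co…]: ligand charges -3, Co(II) ⇒ ion charge 1−.

[NbBr(CN)3(PPh3)2][CoBrI2(py)3]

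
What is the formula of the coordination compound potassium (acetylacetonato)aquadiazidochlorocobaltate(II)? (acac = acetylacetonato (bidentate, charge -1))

K2[Co(acac)Cl(H2O)(N3)2]

Ligands: 1 aqua (H2O, neutral), 1 acetylacetonato (acac, -1), 2 azido (N3, -1), 1 chloro (Cl, -1). Ligand charge sum = -4.
With Co in oxidation state +2, the complex ion is [Co...]^2−.
Charge balance with potassium (+1) requires 1 complex ion per 2 potassium.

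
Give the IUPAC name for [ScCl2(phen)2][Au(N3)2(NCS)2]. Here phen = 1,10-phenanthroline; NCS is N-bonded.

Both ions are complex: the cation is named first with the plain metal name, the anion second with the -ate form; each ion's ligands are alphabetised independently.
Scandium is always +3 in its complexes; the cation's ligand charges sum to -2, so the complex cation is 1+.
A 1:1 salt means the anion carries the equal and opposite charge, 1−.
Anion: ligand charges sum to -4; for the ion to be 1−, Au = +3.

dichlorobis(1,10-phenanthroline)scandium(III) diazidodiisothiocyanatoaurate(III)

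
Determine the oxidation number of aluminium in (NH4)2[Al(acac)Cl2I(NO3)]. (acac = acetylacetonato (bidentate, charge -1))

+3

2 ammonium outside the brackets (+1 each) → the complex ion is 2−.
Ligand charges: 1×acac = -1; 1×NO3 = -1; 1×I = -1; 2×Cl = -2; sum -5.
Al + (-5) = 2− ⇒ Al is +3.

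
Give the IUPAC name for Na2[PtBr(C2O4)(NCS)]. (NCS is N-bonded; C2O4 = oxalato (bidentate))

sodium bromoisothiocyanatooxalatoplatinate(II)

The 2 sodium counter-ions carry a total charge of +2, so each complex ion is 2−.
Ligand charges: 1×bromo (-1 each), 1×isothiocyanato (-1 each), 1×oxalato (-2 each); total -4. So Pt + (-4) = 2−, giving Pt = +2.
The complex ion is anionic, so platinum takes the -ate form platinate(II).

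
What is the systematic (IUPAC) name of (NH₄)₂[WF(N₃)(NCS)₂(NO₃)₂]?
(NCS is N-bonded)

ammonium azidofluorodiisothiocyanatodinitratotungstate(IV)

The 2 ammonium counter-ions carry a total charge of +2, so each complex ion is 2−.
Ligand charges: 2×nitrato (-1 each), 1×azido (-1 each), 1×fluoro (-1 each), 2×isothiocyanato (-1 each); total -6. So W + (-6) = 2−, giving W = +4.
Ligands are named alphabetically: azido before fluoro before isothiocyanato before nitrato.
The complex ion is anionic, so tungsten takes the -ate form tungstate(IV).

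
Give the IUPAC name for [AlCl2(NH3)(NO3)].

There is no counter-ion, so the complex is neutral overall.
Ligand charges: 2×chloro (-1 each), 1×nitrato (-1 each), 1×ammine (neutral); total -3. So Al + (-3) = 0, giving Al = +3.
Ligands are named alphabetically: ammine before chloro before nitrato.

amminedichloronitratoaluminium(III)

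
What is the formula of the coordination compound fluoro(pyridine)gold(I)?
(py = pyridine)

Ligands: 1 pyridine (py, neutral), 1 fluoro (F, -1). Ligand charge sum = -1.
With Au in oxidation state +1, the complex ion is [Au...].

[AuF(py)]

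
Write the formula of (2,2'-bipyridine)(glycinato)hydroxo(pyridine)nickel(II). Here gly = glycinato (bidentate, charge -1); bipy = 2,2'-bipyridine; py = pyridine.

Ligands: 1 glycinato (gly, -1), 1 hydroxo (OH, -1), 1 2,2'-bipyridine (bipy, neutral), 1 pyridine (py, neutral). Ligand charge sum = -2.
With Ni in oxidation state +2, the complex ion is [Ni...].

[Ni(bipy)(gly)(OH)(py)]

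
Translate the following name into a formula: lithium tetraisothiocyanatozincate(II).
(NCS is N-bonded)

Li2[Zn(NCS)4]

Ligands: 4 isothiocyanato (NCS, -1). Ligand charge sum = -4.
With Zn in oxidation state +2, the complex ion is [Zn...]^2−.
Charge balance with lithium (+1) requires 1 complex ion per 2 lithium.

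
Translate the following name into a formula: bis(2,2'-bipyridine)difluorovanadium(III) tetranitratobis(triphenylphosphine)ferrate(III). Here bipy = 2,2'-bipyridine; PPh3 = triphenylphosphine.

Cation [V…]: ligand charges -2, V(III) ⇒ ion charge 1+.
Anion [Fe…]: ligand charges -4, Fe(III) ⇒ ion charge 1−.
One 1+ cation balances one 1− anion.

[V(bipy)2F2][Fe(NO3)4(PPh3)2]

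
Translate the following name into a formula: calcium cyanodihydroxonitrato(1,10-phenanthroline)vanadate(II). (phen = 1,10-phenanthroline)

Ca[V(CN)(NO3)(OH)2(phen)]

Ligands: 1 nitrato (NO3, -1), 2 hydroxo (OH, -1), 1 1,10-phenanthroline (phen, neutral), 1 cyano (CN, -1). Ligand charge sum = -4.
With V in oxidation state +2, the complex ion is [V...]^2−.
Charge balance with calcium (+2) requires 1 complex ion per 1 calcium.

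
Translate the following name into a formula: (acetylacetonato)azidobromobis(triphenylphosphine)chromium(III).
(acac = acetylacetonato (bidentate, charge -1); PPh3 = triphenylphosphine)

Ligands: 1 acetylacetonato (acac, -1), 2 triphenylphosphine (PPh3, neutral), 1 bromo (Br, -1), 1 azido (N3, -1). Ligand charge sum = -3.
With Cr in oxidation state +3, the complex ion is [Cr...].

[Cr(acac)Br(N3)(PPh3)2]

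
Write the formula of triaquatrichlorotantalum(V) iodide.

[TaCl3(H2O)3]I2

Ligands: 3 chloro (Cl, -1), 3 aqua (H2O, neutral). Ligand charge sum = -3.
Charge balance with iodide (-1) requires 1 complex ion per 2 iodide.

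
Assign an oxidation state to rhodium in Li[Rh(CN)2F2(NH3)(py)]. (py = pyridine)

1 lithium outside the brackets (+1 each) → the complex ion is 1−.
Ligand charges: 1×NH3 neutral; 1×py neutral; 2×F = -2; 2×CN = -2; sum -4.
Rh + (-4) = 1− ⇒ Rh is +3.

+3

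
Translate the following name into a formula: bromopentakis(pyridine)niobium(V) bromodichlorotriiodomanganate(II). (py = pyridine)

[NbBr(py)5][MnBrCl2I3]

Cation [Nb…]: ligand charges -1, Nb(V) ⇒ ion charge 4+.
Anion [Mn…]: ligand charges -6, Mn(II) ⇒ ion charge 4−.
One 4+ cation balances one 4− anion.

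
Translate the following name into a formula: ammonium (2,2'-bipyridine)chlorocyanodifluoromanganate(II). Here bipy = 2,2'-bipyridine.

Ligands: 2 fluoro (F, -1), 1 2,2'-bipyridine (bipy, neutral), 1 chloro (Cl, -1), 1 cyano (CN, -1). Ligand charge sum = -4.
With Mn in oxidation state +2, the complex ion is [Mn...]^2−.
Charge balance with ammonium (+1) requires 1 complex ion per 2 ammonium.

(NH4)2[Mn(bipy)Cl(CN)F2]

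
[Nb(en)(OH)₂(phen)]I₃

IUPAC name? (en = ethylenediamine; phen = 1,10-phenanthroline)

(ethylenediamine)dihydroxo(1,10-phenanthroline)niobium(V) iodide

The 3 iodide counter-ions carry a total charge of -3, so each complex ion is 3+.
Ligand charges: 2×hydroxo (-1 each), 1×ethylenediamine (neutral), 1×1,10-phenanthroline (neutral); total -2. So Nb + (-2) = 3+, giving Nb = +5.
Ligands are named alphabetically: ethylenediamine before hydroxo before phenanthroline.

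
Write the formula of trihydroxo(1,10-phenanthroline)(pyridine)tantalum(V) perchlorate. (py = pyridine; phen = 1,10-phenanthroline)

[Ta(OH)3(phen)(py)](ClO4)2

Ligands: 1 pyridine (py, neutral), 1 1,10-phenanthroline (phen, neutral), 3 hydroxo (OH, -1). Ligand charge sum = -3.
Charge balance with perchlorate (-1) requires 1 complex ion per 2 perchlorate.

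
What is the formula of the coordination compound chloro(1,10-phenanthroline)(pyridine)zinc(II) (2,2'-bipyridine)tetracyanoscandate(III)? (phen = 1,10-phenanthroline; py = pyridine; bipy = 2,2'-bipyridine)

[ZnCl(phen)(py)][Sc(bipy)(CN)4]

Cation [Zn…]: ligand charges -1, Zn(II) ⇒ ion charge 1+.
Anion [Sc…]: ligand charges -4, Sc(III) ⇒ ion charge 1−.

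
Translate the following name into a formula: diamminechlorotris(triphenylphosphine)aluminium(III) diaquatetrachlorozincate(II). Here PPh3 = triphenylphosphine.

[AlCl(NH3)2(PPh3)3][ZnCl4(H2O)2]

Cation [Al…]: ligand charges -1, Al(III) ⇒ ion charge 2+.
Anion [Zn…]: ligand charges -4, Zn(II) ⇒ ion charge 2−.
One 2+ cation balances one 2− anion.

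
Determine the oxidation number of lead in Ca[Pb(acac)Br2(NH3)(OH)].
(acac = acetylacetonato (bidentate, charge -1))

+2

1 calcium outside the brackets (+2 each) → the complex ion is 2−.
Ligand charges: 1×OH = -1; 1×acac = -1; 2×Br = -2; 1×NH3 neutral; sum -4.
Pb + (-4) = 2− ⇒ Pb is +2.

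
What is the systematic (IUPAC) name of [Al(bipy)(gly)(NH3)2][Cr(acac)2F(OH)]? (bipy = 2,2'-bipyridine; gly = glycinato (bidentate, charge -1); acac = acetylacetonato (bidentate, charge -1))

Both ions are complex: the cation is named first with the plain metal name, the anion second with the -ate form; each ion's ligands are alphabetised independently.
Aluminium is always +3 in its complexes; the cation's ligand charges sum to -1, so the complex cation is 2+.
A 1:1 salt means the anion carries the equal and opposite charge, 2−.
Anion: ligand charges sum to -4; for the ion to be 2−, Cr = +2.

diammine(2,2'-bipyridine)(glycinato)aluminium(III) bis(acetylacetonato)fluorohydroxochromate(II)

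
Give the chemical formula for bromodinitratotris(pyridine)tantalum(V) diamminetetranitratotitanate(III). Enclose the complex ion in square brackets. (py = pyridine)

Cation [Ta…]: ligand charges -3, Ta(V) ⇒ ion charge 2+.
Anion [Ti…]: ligand charges -4, Ti(III) ⇒ ion charge 1−.
One 2+ cation requires 2 of the 1− anion.

[TaBr(NO3)2(py)3][Ti(NH3)2(NO3)4]2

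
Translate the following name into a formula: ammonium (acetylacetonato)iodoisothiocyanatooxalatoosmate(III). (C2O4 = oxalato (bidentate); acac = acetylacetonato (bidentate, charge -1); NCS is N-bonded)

Ligands: 1 oxalato (C2O4, -2), 1 acetylacetonato (acac, -1), 1 iodo (I, -1), 1 isothiocyanato (NCS, -1). Ligand charge sum = -5.
With Os in oxidation state +3, the complex ion is [Os...]^2−.
Charge balance with ammonium (+1) requires 1 complex ion per 2 ammonium.

(NH4)2[Os(acac)(C2O4)I(NCS)]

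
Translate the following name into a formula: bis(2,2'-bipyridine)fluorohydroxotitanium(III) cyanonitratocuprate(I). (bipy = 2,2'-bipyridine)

[Ti(bipy)2F(OH)][Cu(CN)(NO3)]

Cation [Ti…]: ligand charges -2, Ti(III) ⇒ ion charge 1+.
Anion [Cu…]: ligand charges -2, Cu(I) ⇒ ion charge 1−.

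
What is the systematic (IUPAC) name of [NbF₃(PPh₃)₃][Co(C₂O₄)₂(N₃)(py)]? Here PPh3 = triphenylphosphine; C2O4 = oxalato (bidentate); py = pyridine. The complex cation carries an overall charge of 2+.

trifluorotris(triphenylphosphine)niobium(V) azidodioxalato(pyridine)cobaltate(III)

The complex cation is given as 2+; its ligand charges sum to -3, so Nb = +5.
A 1:1 salt means the anion carries the equal and opposite charge, 2−.
Anion: ligand charges sum to -5; for the ion to be 2−, Co = +3.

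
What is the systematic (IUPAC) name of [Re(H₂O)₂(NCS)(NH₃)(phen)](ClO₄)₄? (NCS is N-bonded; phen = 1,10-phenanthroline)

The 4 perchlorate counter-ions carry a total charge of -4, so each complex ion is 4+.
Ligand charges: 1×isothiocyanato (-1 each), 2×aqua (neutral), 1×1,10-phenanthroline (neutral), 1×ammine (neutral); total -1. So Re + (-1) = 4+, giving Re = +5.
Ligands are named alphabetically: ammine before aqua before isothiocyanato before phenanthroline.

amminediaquaisothiocyanato(1,10-phenanthroline)rhenium(V) perchlorate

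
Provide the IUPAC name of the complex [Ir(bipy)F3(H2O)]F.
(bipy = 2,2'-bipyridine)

aqua(2,2'-bipyridine)trifluoroiridium(IV) fluoride

The 1 fluoride counter-ion carries a total charge of -1, so each complex ion is 1+.
Ligand charges: 3×fluoro (-1 each), 1×2,2'-bipyridine (neutral), 1×aqua (neutral); total -3. So Ir + (-3) = 1+, giving Ir = +4.
Ligands are named alphabetically: aqua before bipyridine before fluoro.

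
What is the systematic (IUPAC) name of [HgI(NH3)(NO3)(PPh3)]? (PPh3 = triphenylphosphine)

ammineiodonitrato(triphenylphosphine)mercury(II)

There is no counter-ion, so the complex is neutral overall.
Ligand charges: 1×triphenylphosphine (neutral), 1×ammine (neutral), 1×nitrato (-1 each), 1×iodo (-1 each); total -2. So Hg + (-2) = 0, giving Hg = +2.
Ligands are named alphabetically: ammine before iodo before nitrato before triphenylphosphine.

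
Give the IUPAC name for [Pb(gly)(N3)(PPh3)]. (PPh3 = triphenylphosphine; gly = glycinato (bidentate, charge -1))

There is no counter-ion, so the complex is neutral overall.
Ligand charges: 1×triphenylphosphine (neutral), 1×glycinato (-1 each), 1×azido (-1 each); total -2. So Pb + (-2) = 0, giving Pb = +2.
Ligands are named alphabetically: azido before glycinato before triphenylphosphine.

azido(glycinato)(triphenylphosphine)lead(II)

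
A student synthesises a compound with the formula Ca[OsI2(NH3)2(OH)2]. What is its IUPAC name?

calcium diamminedihydroxodiiodoosmate(II)

The 1 calcium counter-ion carries a total charge of +2, so each complex ion is 2−.
Ligand charges: 2×iodo (-1 each), 2×ammine (neutral), 2×hydroxo (-1 each); total -4. So Os + (-4) = 2−, giving Os = +2.
Ligands are named alphabetically: ammine before hydroxo before iodo.
The complex ion is anionic, so osmium takes the -ate form osmate(II).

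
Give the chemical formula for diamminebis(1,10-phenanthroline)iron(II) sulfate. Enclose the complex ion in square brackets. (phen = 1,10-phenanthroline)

[Fe(NH3)2(phen)2]SO4

Ligands: 2 1,10-phenanthroline (phen, neutral), 2 ammine (NH3, neutral). Ligand charge sum = 0.
Charge balance with sulfate (-2) requires 1 complex ion per 1 sulfate.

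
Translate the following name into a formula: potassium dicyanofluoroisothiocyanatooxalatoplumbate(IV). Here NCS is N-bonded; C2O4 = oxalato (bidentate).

Ligands: 2 cyano (CN, -1), 1 isothiocyanato (NCS, -1), 1 fluoro (F, -1), 1 oxalato (C2O4, -2). Ligand charge sum = -6.
Charge balance with potassium (+1) requires 1 complex ion per 2 potassium.

K2[Pb(C2O4)(CN)2F(NCS)]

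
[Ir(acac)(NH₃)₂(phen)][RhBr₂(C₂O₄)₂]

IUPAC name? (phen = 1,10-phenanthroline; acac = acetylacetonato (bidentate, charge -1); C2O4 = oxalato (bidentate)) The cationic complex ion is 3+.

Both ions are complex: the cation is named first with the plain metal name, the anion second with the -ate form; each ion's ligands are alphabetised independently.
The complex cation is given as 3+; its ligand charges sum to -1, so Ir = +4.
A 1:1 salt means the anion carries the equal and opposite charge, 3−.
Anion: ligand charges sum to -6; for the ion to be 3−, Rh = +3.

(acetylacetonato)diammine(1,10-phenanthroline)iridium(IV) dibromodioxalatorhodate(III)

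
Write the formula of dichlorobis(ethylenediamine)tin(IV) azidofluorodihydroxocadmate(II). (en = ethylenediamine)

Cation [Sn…]: ligand charges -2, Sn(IV) ⇒ ion charge 2+.
Anion [Cd…]: ligand charges -4, Cd(II) ⇒ ion charge 2−.

[SnCl2(en)2][CdF(N3)(OH)2]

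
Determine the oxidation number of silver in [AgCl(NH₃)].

No counter-ion: the bracketed complex is neutral.
Ligand charges: 1×NH3 neutral; 1×Cl = -1; sum -1.
Ag + (-1) = 0 ⇒ Ag is +1.

+1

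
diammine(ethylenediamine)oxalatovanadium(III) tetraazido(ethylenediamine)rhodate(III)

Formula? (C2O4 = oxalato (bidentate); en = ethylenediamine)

Cation [V…]: ligand charges -2, V(III) ⇒ ion charge 1+.
Anion [Rh…]: ligand charges -4, Rh(III) ⇒ ion charge 1−.

[V(C2O4)(en)(NH3)2][Rh(en)(N3)4]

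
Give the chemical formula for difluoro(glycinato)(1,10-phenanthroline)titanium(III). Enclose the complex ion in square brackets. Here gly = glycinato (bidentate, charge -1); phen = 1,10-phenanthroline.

Ligands: 1 glycinato (gly, -1), 2 fluoro (F, -1), 1 1,10-phenanthroline (phen, neutral). Ligand charge sum = -3.
With Ti in oxidation state +3, the complex ion is [Ti...].

[TiF2(gly)(phen)]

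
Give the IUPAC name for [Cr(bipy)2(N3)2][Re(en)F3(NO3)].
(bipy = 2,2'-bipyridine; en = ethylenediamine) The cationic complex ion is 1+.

diazidobis(2,2'-bipyridine)chromium(III) (ethylenediamine)trifluoronitratorhenate(III)

Both ions are complex: the cation is named first with the plain metal name, the anion second with the -ate form; each ion's ligands are alphabetised independently.
The complex cation is given as 1+; its ligand charges sum to -2, so Cr = +3.
A 1:1 salt means the anion carries the equal and opposite charge, 1−.
Anion: ligand charges sum to -4; for the ion to be 1−, Re = +3.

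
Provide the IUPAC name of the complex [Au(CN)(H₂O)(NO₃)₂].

There is no counter-ion, so the complex is neutral overall.
Ligand charges: 1×cyano (-1 each), 2×nitrato (-1 each), 1×aqua (neutral); total -3. So Au + (-3) = 0, giving Au = +3.
Ligands are named alphabetically: aqua before cyano before nitrato.

aquacyanodinitratogold(III)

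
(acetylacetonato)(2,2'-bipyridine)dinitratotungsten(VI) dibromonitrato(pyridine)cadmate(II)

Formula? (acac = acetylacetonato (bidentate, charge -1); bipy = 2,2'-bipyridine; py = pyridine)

[W(acac)(bipy)(NO3)2][CdBr2(NO3)(py)]3

Cation [W…]: ligand charges -3, W(VI) ⇒ ion charge 3+.
Anion [Cd…]: ligand charges -3, Cd(II) ⇒ ion charge 1−.
One 3+ cation requires 3 of the 1− anion.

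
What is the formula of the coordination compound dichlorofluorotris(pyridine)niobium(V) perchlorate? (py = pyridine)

[NbCl2F(py)3](ClO4)2

Ligands: 3 pyridine (py, neutral), 2 chloro (Cl, -1), 1 fluoro (F, -1). Ligand charge sum = -3.
Charge balance with perchlorate (-1) requires 1 complex ion per 2 perchlorate.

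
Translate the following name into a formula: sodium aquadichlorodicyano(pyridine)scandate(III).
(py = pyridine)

Na[ScCl2(CN)2(H2O)(py)]

Ligands: 2 chloro (Cl, -1), 1 pyridine (py, neutral), 2 cyano (CN, -1), 1 aqua (H2O, neutral). Ligand charge sum = -4.
With Sc in oxidation state +3, the complex ion is [Sc...]^1−.
Charge balance with sodium (+1) requires 1 complex ion per 1 sodium.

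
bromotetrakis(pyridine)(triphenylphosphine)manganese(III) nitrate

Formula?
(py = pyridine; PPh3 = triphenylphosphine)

[MnBr(PPh3)(py)4](NO3)2

Ligands: 1 bromo (Br, -1), 4 pyridine (py, neutral), 1 triphenylphosphine (PPh3, neutral). Ligand charge sum = -1.
With Mn in oxidation state +3, the complex ion is [Mn...]^2+.
Charge balance with nitrate (-1) requires 1 complex ion per 2 nitrate.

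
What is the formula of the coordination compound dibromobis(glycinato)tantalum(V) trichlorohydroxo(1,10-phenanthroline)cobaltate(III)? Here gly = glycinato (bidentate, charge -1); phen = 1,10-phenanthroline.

[TaBr2(gly)2][CoCl3(OH)(phen)]

Cation [Ta…]: ligand charges -4, Ta(V) ⇒ ion charge 1+.
Anion [Co…]: ligand charges -4, Co(III) ⇒ ion charge 1−.
One 1+ cation balances one 1− anion.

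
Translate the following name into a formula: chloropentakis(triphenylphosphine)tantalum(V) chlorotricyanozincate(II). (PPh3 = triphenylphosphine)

[TaCl(PPh3)5][ZnCl(CN)3]2

Cation [Ta…]: ligand charges -1, Ta(V) ⇒ ion charge 4+.
Anion [Zn…]: ligand charges -4, Zn(II) ⇒ ion charge 2−.
One 4+ cation requires 2 of the 2− anion.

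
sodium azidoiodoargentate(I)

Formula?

Ligands: 1 azido (N3, -1), 1 iodo (I, -1). Ligand charge sum = -2.
Charge balance with sodium (+1) requires 1 complex ion per 1 sodium.

Na[AgI(N3)]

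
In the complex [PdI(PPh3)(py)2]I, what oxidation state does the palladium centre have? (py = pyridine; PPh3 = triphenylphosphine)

1 iodide outside the brackets (-1 each) → the complex ion is 1+.
Ligand charges: 2×py neutral; 1×PPh3 neutral; 1×I = -1; sum -1.
Pd + (-1) = 1+ ⇒ Pd is +2.

+2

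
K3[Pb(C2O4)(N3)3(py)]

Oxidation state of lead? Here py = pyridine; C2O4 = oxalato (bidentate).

+2

3 potassium outside the brackets (+1 each) → the complex ion is 3−.
Ligand charges: 3×N3 = -3; 1×py neutral; 1×C2O4 = -2; sum -5.
Pb + (-5) = 3− ⇒ Pb is +2.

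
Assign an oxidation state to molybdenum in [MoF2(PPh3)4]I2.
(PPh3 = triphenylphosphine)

2 iodide outside the brackets (-1 each) → the complex ion is 2+.
Ligand charges: 4×PPh3 neutral; 2×F = -2; sum -2.
Mo + (-2) = 2+ ⇒ Mo is +4.

+4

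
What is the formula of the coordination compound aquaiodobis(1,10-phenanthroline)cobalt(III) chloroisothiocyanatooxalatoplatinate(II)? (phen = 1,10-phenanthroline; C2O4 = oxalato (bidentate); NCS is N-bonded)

[Co(H2O)I(phen)2][Pt(C2O4)Cl(NCS)]

Cation [Co…]: ligand charges -1, Co(III) ⇒ ion charge 2+.
Anion [Pt…]: ligand charges -4, Pt(II) ⇒ ion charge 2−.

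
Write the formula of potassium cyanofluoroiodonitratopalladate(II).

K2[Pd(CN)FI(NO3)]

Ligands: 1 iodo (I, -1), 1 cyano (CN, -1), 1 fluoro (F, -1), 1 nitrato (NO3, -1). Ligand charge sum = -4.
With Pd in oxidation state +2, the complex ion is [Pd...]^2−.
Charge balance with potassium (+1) requires 1 complex ion per 2 potassium.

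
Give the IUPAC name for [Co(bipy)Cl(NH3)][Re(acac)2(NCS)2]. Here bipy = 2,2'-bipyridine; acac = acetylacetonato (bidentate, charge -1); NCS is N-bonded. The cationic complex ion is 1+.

ammine(2,2'-bipyridine)chlorocobalt(II) bis(acetylacetonato)diisothiocyanatorhenate(III)

The complex cation is given as 1+; its ligand charges sum to -1, so Co = +2.
A 1:1 salt means the anion carries the equal and opposite charge, 1−.
Anion: ligand charges sum to -4; for the ion to be 1−, Re = +3.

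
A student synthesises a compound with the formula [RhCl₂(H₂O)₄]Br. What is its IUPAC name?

tetraaquadichlororhodium(III) bromide

The 1 bromide counter-ion carries a total charge of -1, so each complex ion is 1+.
Ligand charges: 2×chloro (-1 each), 4×aqua (neutral); total -2. So Rh + (-2) = 1+, giving Rh = +3.
Ligands are named alphabetically: aqua before chloro.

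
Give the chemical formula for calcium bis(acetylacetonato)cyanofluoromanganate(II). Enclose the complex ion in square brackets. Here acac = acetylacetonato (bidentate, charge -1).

Ligands: 2 acetylacetonato (acac, -1), 1 fluoro (F, -1), 1 cyano (CN, -1). Ligand charge sum = -4.
With Mn in oxidation state +2, the complex ion is [Mn...]^2−.
Charge balance with calcium (+2) requires 1 complex ion per 1 calcium.

Ca[Mn(acac)2(CN)F]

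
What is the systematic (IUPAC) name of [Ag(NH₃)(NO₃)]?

amminenitratosilver(I)

There is no counter-ion, so the complex is neutral overall.
Ligand charges: 1×nitrato (-1 each), 1×ammine (neutral); total -1. So Ag + (-1) = 0, giving Ag = +1.
Ligands are named alphabetically: ammine before nitrato.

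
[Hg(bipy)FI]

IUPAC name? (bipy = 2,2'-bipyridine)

(2,2'-bipyridine)fluoroiodomercury(II)

There is no counter-ion, so the complex is neutral overall.
Ligand charges: 1×2,2'-bipyridine (neutral), 1×iodo (-1 each), 1×fluoro (-1 each); total -2. So Hg + (-2) = 0, giving Hg = +2.
Ligands are named alphabetically: bipyridine before fluoro before iodo.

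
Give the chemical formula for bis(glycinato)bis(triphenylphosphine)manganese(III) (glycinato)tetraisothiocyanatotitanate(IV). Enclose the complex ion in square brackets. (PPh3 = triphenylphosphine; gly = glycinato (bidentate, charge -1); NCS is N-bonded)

Cation [Mn…]: ligand charges -2, Mn(III) ⇒ ion charge 1+.
Anion [Ti…]: ligand charges -5, Ti(IV) ⇒ ion charge 1−.
One 1+ cation balances one 1− anion.

[Mn(gly)2(PPh3)2][Ti(gly)(NCS)4]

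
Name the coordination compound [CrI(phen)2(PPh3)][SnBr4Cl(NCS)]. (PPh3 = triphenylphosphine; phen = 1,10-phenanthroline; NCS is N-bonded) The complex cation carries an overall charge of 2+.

iodobis(1,10-phenanthroline)(triphenylphosphine)chromium(III) tetrabromochloroisothiocyanatostannate(IV)

Both ions are complex: the cation is named first with the plain metal name, the anion second with the -ate form; each ion's ligands are alphabetised independently.
The complex cation is given as 2+; its ligand charges sum to -1, so Cr = +3.
A 1:1 salt means the anion carries the equal and opposite charge, 2−.
Anion: ligand charges sum to -6; for the ion to be 2−, Sn = +4.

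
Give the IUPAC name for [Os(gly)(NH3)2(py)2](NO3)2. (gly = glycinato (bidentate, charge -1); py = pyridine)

The 2 nitrate counter-ions carry a total charge of -2, so each complex ion is 2+.
Ligand charges: 1×glycinato (-1 each), 2×ammine (neutral), 2×pyridine (neutral); total -1. So Os + (-1) = 2+, giving Os = +3.
Ligands are named alphabetically: ammine before glycinato before pyridine.

diammine(glycinato)bis(pyridine)osmium(III) nitrate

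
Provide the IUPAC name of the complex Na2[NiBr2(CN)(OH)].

sodium dibromocyanohydroxonickelate(II)

The 2 sodium counter-ions carry a total charge of +2, so each complex ion is 2−.
Ligand charges: 2×bromo (-1 each), 1×cyano (-1 each), 1×hydroxo (-1 each); total -4. So Ni + (-4) = 2−, giving Ni = +2.
The complex ion is anionic, so nickel takes the -ate form nickelate(II).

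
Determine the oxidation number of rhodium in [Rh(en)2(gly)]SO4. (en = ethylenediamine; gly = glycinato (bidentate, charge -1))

+3

1 sulfate outside the brackets (-2 each) → the complex ion is 2+.
Ligand charges: 2×en neutral; 1×gly = -1; sum -1.
Rh + (-1) = 2+ ⇒ Rh is +3.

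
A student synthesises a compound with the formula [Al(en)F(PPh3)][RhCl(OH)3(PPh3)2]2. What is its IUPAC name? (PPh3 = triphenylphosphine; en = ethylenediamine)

Aluminium is always +3 in its complexes; the cation's ligand charges sum to -1, so the complex cation is 2+.
With 2 anions per cation, each anion must be 2/2 = 1−.
Anion: ligand charges sum to -4; for the ion to be 1−, Rh = +3.

(ethylenediamine)fluoro(triphenylphosphine)aluminium(III) chlorotrihydroxobis(triphenylphosphine)rhodate(III)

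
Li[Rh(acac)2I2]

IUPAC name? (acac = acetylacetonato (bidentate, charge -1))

The 1 lithium counter-ion carries a total charge of +1, so each complex ion is 1−.
Ligand charges: 2×iodo (-1 each), 2×acetylacetonato (-1 each); total -4. So Rh + (-4) = 1−, giving Rh = +3.
Ligands are named alphabetically: acetylacetonato before iodo.
The complex ion is anionic, so rhodium takes the -ate form rhodate(III).

lithium bis(acetylacetonato)diiodorhodate(III)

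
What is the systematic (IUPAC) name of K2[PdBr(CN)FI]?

potassium bromocyanofluoroiodopalladate(II)

The 2 potassium counter-ions carry a total charge of +2, so each complex ion is 2−.
Ligand charges: 1×fluoro (-1 each), 1×iodo (-1 each), 1×bromo (-1 each), 1×cyano (-1 each); total -4. So Pd + (-4) = 2−, giving Pd = +2.
Ligands are named alphabetically: bromo before cyano before fluoro before iodo.
The complex ion is anionic, so palladium takes the -ate form palladate(II).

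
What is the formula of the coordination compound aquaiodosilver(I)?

Ligands: 1 aqua (H2O, neutral), 1 iodo (I, -1). Ligand charge sum = -1.
With Ag in oxidation state +1, the complex ion is [Ag...].

[Ag(H2O)I]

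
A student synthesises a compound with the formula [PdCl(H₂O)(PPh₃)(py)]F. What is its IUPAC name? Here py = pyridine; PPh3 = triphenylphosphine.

aquachloro(pyridine)(triphenylphosphine)palladium(II) fluoride

The 1 fluoride counter-ion carries a total charge of -1, so each complex ion is 1+.
Ligand charges: 1×pyridine (neutral), 1×triphenylphosphine (neutral), 1×aqua (neutral), 1×chloro (-1 each); total -1. So Pd + (-1) = 1+, giving Pd = +2.
Ligands are named alphabetically: aqua before chloro before pyridine before triphenylphosphine.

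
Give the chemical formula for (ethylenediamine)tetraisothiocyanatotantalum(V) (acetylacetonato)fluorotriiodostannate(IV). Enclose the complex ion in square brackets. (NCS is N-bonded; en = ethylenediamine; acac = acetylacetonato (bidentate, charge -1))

[Ta(en)(NCS)4][Sn(acac)FI3]

Cation [Ta…]: ligand charges -4, Ta(V) ⇒ ion charge 1+.
Anion [Sn…]: ligand charges -5, Sn(IV) ⇒ ion charge 1−.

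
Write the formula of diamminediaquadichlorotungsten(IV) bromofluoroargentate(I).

[WCl2(H2O)2(NH3)2][AgBrF]2

Cation [W…]: ligand charges -2, W(IV) ⇒ ion charge 2+.
Anion [Ag…]: ligand charges -2, Ag(I) ⇒ ion charge 1−.
One 2+ cation requires 2 of the 1− anion.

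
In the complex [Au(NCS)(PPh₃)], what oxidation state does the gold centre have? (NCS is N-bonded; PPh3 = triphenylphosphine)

+1

No counter-ion: the bracketed complex is neutral.
Ligand charges: 1×NCS = -1; 1×PPh3 neutral; sum -1.
Au + (-1) = 0 ⇒ Au is +1.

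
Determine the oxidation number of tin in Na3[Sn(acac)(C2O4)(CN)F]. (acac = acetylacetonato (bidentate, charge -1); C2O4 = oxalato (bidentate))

3 sodium outside the brackets (+1 each) → the complex ion is 3−.
Ligand charges: 1×F = -1; 1×CN = -1; 1×acac = -1; 1×C2O4 = -2; sum -5.
Sn + (-5) = 3− ⇒ Sn is +2.

+2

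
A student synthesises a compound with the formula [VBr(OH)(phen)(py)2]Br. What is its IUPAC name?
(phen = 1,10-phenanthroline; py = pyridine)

The 1 bromide counter-ion carries a total charge of -1, so each complex ion is 1+.
Ligand charges: 1×1,10-phenanthroline (neutral), 1×hydroxo (-1 each), 1×bromo (-1 each), 2×pyridine (neutral); total -2. So V + (-2) = 1+, giving V = +3.
Ligands are named alphabetically: bromo before hydroxo before phenanthroline before pyridine.

bromohydroxo(1,10-phenanthroline)bis(pyridine)vanadium(III) bromide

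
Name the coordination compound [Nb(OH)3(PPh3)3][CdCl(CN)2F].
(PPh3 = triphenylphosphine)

trihydroxotris(triphenylphosphine)niobium(V) chlorodicyanofluorocadmate(II)

Both ions are complex: the cation is named first with the plain metal name, the anion second with the -ate form; each ion's ligands are alphabetised independently.
Cadmium is always +2 in its complexes; the anion's ligand charges sum to -4, so the complex anion is 2−.
A 1:1 salt means the cation carries the equal and opposite charge, 2+.
Cation: ligand charges sum to -3; for the ion to be 2+, Nb = +5.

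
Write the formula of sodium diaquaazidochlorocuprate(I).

Ligands: 1 azido (N3, -1), 2 aqua (H2O, neutral), 1 chloro (Cl, -1). Ligand charge sum = -2.
Charge balance with sodium (+1) requires 1 complex ion per 1 sodium.

Na[CuCl(H2O)2(N3)]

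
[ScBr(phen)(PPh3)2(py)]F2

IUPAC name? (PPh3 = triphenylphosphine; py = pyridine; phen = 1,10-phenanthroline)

The 2 fluoride counter-ions carry a total charge of -2, so each complex ion is 2+.
Ligand charges: 2×triphenylphosphine (neutral), 1×bromo (-1 each), 1×pyridine (neutral), 1×1,10-phenanthroline (neutral); total -1. So Sc + (-1) = 2+, giving Sc = +3.
Ligands are named alphabetically: bromo before phenanthroline before pyridine before triphenylphosphine.

bromo(1,10-phenanthroline)(pyridine)bis(triphenylphosphine)scandium(III) fluoride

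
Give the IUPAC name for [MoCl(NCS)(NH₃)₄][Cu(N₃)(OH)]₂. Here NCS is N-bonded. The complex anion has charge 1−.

The complex anion is given as 1−; its ligand charges sum to -2, so Cu = +1.
With 2 anions per cation, the cation must be 2×1 = 2+.
Cation: ligand charges sum to -2; for the ion to be 2+, Mo = +4.

tetraamminechloroisothiocyanatomolybdenum(IV) azidohydroxocuprate(I)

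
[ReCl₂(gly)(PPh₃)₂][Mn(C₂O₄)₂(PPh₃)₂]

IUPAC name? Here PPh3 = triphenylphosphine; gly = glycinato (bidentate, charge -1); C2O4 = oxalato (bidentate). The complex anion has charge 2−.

Both ions are complex: the cation is named first with the plain metal name, the anion second with the -ate form; each ion's ligands are alphabetised independently.
The complex anion is given as 2−; its ligand charges sum to -4, so Mn = +2.
A 1:1 salt means the cation carries the equal and opposite charge, 2+.
Cation: ligand charges sum to -3; for the ion to be 2+, Re = +5.

dichloro(glycinato)bis(triphenylphosphine)rhenium(V) dioxalatobis(triphenylphosphine)manganate(II)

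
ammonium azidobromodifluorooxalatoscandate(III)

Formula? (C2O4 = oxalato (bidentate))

(NH4)3[ScBr(C2O4)F2(N3)]

Ligands: 1 oxalato (C2O4, -2), 1 bromo (Br, -1), 2 fluoro (F, -1), 1 azido (N3, -1). Ligand charge sum = -6.
Charge balance with ammonium (+1) requires 1 complex ion per 3 ammonium.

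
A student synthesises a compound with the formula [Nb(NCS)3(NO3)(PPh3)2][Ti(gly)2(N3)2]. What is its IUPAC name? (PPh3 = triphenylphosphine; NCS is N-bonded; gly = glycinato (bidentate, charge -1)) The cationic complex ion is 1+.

Both ions are complex: the cation is named first with the plain metal name, the anion second with the -ate form; each ion's ligands are alphabetised independently.
The complex cation is given as 1+; its ligand charges sum to -4, so Nb = +5.
A 1:1 salt means the anion carries the equal and opposite charge, 1−.
Anion: ligand charges sum to -4; for the ion to be 1−, Ti = +3.

triisothiocyanatonitratobis(triphenylphosphine)niobium(V) diazidobis(glycinato)titanate(III)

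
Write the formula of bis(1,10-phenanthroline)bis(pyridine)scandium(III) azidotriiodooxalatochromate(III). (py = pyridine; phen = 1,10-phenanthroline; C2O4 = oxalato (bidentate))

[Sc(phen)2(py)2][Cr(C2O4)I3(N3)]

Cation [Sc…]: ligand charges 0, Sc(III) ⇒ ion charge 3+.
Anion [Cr…]: ligand charges -6, Cr(III) ⇒ ion charge 3−.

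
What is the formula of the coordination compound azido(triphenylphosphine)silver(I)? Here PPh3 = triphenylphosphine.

Ligands: 1 azido (N3, -1), 1 triphenylphosphine (PPh3, neutral). Ligand charge sum = -1.
With Ag in oxidation state +1, the complex ion is [Ag...].

[Ag(N3)(PPh3)]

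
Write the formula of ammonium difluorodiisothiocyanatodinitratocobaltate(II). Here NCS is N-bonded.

Ligands: 2 nitrato (NO3, -1), 2 fluoro (F, -1), 2 isothiocyanato (NCS, -1). Ligand charge sum = -6.
With Co in oxidation state +2, the complex ion is [Co...]^4−.
Charge balance with ammonium (+1) requires 1 complex ion per 4 ammonium.

(NH4)4[CoF2(NCS)2(NO3)2]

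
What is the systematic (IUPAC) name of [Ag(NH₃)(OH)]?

amminehydroxosilver(I)

There is no counter-ion, so the complex is neutral overall.
Ligand charges: 1×ammine (neutral), 1×hydroxo (-1 each); total -1. So Ag + (-1) = 0, giving Ag = +1.
Ligands are named alphabetically: ammine before hydroxo.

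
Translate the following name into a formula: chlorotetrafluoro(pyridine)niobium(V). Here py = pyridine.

Ligands: 4 fluoro (F, -1), 1 pyridine (py, neutral), 1 chloro (Cl, -1). Ligand charge sum = -5.
With Nb in oxidation state +5, the complex ion is [Nb...].

[NbClF4(py)]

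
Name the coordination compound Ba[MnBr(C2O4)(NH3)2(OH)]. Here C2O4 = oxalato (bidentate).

barium diamminebromohydroxooxalatomanganate(II)

The 1 barium counter-ion carries a total charge of +2, so each complex ion is 2−.
Ligand charges: 2×ammine (neutral), 1×oxalato (-2 each), 1×hydroxo (-1 each), 1×bromo (-1 each); total -4. So Mn + (-4) = 2−, giving Mn = +2.
Ligands are named alphabetically: ammine before bromo before hydroxo before oxalato.
The complex ion is anionic, so manganese takes the -ate form manganate(II).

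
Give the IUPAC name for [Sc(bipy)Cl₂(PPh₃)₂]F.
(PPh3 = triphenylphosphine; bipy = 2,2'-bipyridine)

The 1 fluoride counter-ion carries a total charge of -1, so each complex ion is 1+.
Ligand charges: 2×triphenylphosphine (neutral), 1×2,2'-bipyridine (neutral), 2×chloro (-1 each); total -2. So Sc + (-2) = 1+, giving Sc = +3.
Ligands are named alphabetically: bipyridine before chloro before triphenylphosphine.

(2,2'-bipyridine)dichlorobis(triphenylphosphine)scandium(III) fluoride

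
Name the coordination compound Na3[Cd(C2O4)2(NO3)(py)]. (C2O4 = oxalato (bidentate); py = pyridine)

The 3 sodium counter-ions carry a total charge of +3, so each complex ion is 3−.
Ligand charges: 2×oxalato (-2 each), 1×pyridine (neutral), 1×nitrato (-1 each); total -5. So Cd + (-5) = 3−, giving Cd = +2.
Ligands are named alphabetically: nitrato before oxalato before pyridine.
The complex ion is anionic, so cadmium takes the -ate form cadmate(II).

sodium nitratodioxalato(pyridine)cadmate(II)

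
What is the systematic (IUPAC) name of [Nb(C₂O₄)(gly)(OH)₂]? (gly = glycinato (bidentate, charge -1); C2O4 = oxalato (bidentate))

There is no counter-ion, so the complex is neutral overall.
Ligand charges: 1×glycinato (-1 each), 1×oxalato (-2 each), 2×hydroxo (-1 each); total -5. So Nb + (-5) = 0, giving Nb = +5.
Ligands are named alphabetically: glycinato before hydroxo before oxalato.

(glycinato)dihydroxooxalatoniobium(V)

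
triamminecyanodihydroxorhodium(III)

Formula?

Ligands: 3 ammine (NH3, neutral), 2 hydroxo (OH, -1), 1 cyano (CN, -1). Ligand charge sum = -3.
With Rh in oxidation state +3, the complex ion is [Rh...].

[Rh(CN)(NH3)3(OH)2]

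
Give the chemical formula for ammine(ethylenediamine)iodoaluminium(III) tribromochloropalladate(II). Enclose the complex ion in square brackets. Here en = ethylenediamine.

Cation [Al…]: ligand charges -1, Al(III) ⇒ ion charge 2+.
Anion [Pd…]: ligand charges -4, Pd(II) ⇒ ion charge 2−.
One 2+ cation balances one 2− anion.

[Al(en)I(NH3)][PdBr3Cl]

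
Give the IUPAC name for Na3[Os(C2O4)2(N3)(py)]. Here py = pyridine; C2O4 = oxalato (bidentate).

sodium azidodioxalato(pyridine)osmate(II)

The 3 sodium counter-ions carry a total charge of +3, so each complex ion is 3−.
Ligand charges: 1×azido (-1 each), 1×pyridine (neutral), 2×oxalato (-2 each); total -5. So Os + (-5) = 3−, giving Os = +2.
Ligands are named alphabetically: azido before oxalato before pyridine.
The complex ion is anionic, so osmium takes the -ate form osmate(II).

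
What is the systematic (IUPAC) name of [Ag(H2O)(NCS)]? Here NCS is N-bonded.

aquaisothiocyanatosilver(I)

There is no counter-ion, so the complex is neutral overall.
Ligand charges: 1×isothiocyanato (-1 each), 1×aqua (neutral); total -1. So Ag + (-1) = 0, giving Ag = +1.
Ligands are named alphabetically: aqua before isothiocyanato.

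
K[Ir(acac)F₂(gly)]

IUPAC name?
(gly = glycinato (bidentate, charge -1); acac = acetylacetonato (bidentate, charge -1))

potassium (acetylacetonato)difluoro(glycinato)iridate(III)

The 1 potassium counter-ion carries a total charge of +1, so each complex ion is 1−.
Ligand charges: 1×glycinato (-1 each), 2×fluoro (-1 each), 1×acetylacetonato (-1 each); total -4. So Ir + (-4) = 1−, giving Ir = +3.
Ligands are named alphabetically: acetylacetonato before fluoro before glycinato.
The complex ion is anionic, so iridium takes the -ate form iridate(III).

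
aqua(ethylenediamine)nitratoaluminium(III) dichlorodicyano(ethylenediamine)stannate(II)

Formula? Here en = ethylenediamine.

Cation [Al…]: ligand charges -1, Al(III) ⇒ ion charge 2+.
Anion [Sn…]: ligand charges -4, Sn(II) ⇒ ion charge 2−.
One 2+ cation balances one 2− anion.

[Al(en)(H2O)(NO3)][SnCl2(CN)2(en)]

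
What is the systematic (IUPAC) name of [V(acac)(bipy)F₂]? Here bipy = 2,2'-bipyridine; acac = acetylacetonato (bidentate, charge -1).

There is no counter-ion, so the complex is neutral overall.
Ligand charges: 2×fluoro (-1 each), 1×2,2'-bipyridine (neutral), 1×acetylacetonato (-1 each); total -3. So V + (-3) = 0, giving V = +3.
Ligands are named alphabetically: acetylacetonato before bipyridine before fluoro.

(acetylacetonato)(2,2'-bipyridine)difluorovanadium(III)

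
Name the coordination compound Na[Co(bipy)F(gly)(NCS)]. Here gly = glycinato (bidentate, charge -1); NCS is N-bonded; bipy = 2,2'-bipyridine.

The 1 sodium counter-ion carries a total charge of +1, so each complex ion is 1−.
Ligand charges: 1×glycinato (-1 each), 1×isothiocyanato (-1 each), 1×fluoro (-1 each), 1×2,2'-bipyridine (neutral); total -3. So Co + (-3) = 1−, giving Co = +2.
The complex ion is anionic, so cobalt takes the -ate form cobaltate(II).

sodium (2,2'-bipyridine)fluoro(glycinato)isothiocyanatocobaltate(II)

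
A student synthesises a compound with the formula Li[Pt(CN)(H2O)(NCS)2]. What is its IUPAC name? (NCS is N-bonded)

The 1 lithium counter-ion carries a total charge of +1, so each complex ion is 1−.
Ligand charges: 2×isothiocyanato (-1 each), 1×cyano (-1 each), 1×aqua (neutral); total -3. So Pt + (-3) = 1−, giving Pt = +2.
The complex ion is anionic, so platinum takes the -ate form platinate(II).

lithium aquacyanodiisothiocyanatoplatinate(II)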